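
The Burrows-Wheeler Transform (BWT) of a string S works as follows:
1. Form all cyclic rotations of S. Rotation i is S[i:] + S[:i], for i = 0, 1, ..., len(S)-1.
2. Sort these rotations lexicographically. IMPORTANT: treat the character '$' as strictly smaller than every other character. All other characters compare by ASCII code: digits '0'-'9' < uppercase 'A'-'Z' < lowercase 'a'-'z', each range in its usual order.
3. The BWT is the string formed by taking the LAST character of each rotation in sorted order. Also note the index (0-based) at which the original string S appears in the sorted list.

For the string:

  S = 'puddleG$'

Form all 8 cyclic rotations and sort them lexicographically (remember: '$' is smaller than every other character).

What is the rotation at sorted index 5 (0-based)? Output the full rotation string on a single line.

All 8 rotations (rotation i = S[i:]+S[:i]):
  rot[0] = puddleG$
  rot[1] = uddleG$p
  rot[2] = ddleG$pu
  rot[3] = dleG$pud
  rot[4] = leG$pudd
  rot[5] = eG$puddl
  rot[6] = G$puddle
  rot[7] = $puddleG
Sorted (with $ < everything):
  sorted[0] = $puddleG
  sorted[1] = G$puddle
  sorted[2] = ddleG$pu
  sorted[3] = dleG$pud
  sorted[4] = eG$puddl
  sorted[5] = leG$pudd
  sorted[6] = puddleG$
  sorted[7] = uddleG$p
sorted[5] = leG$pudd

Answer: leG$pudd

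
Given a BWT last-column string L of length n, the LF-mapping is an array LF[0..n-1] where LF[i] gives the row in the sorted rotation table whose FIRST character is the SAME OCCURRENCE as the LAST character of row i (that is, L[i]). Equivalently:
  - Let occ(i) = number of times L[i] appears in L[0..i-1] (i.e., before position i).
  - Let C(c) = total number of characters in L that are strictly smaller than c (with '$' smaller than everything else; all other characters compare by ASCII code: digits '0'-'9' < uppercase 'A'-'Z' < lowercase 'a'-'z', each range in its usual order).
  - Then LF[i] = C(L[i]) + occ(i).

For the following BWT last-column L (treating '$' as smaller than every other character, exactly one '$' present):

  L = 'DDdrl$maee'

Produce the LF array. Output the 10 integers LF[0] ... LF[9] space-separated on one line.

Char counts: '$':1, 'D':2, 'a':1, 'd':1, 'e':2, 'l':1, 'm':1, 'r':1
C (first-col start): C('$')=0, C('D')=1, C('a')=3, C('d')=4, C('e')=5, C('l')=7, C('m')=8, C('r')=9
L[0]='D': occ=0, LF[0]=C('D')+0=1+0=1
L[1]='D': occ=1, LF[1]=C('D')+1=1+1=2
L[2]='d': occ=0, LF[2]=C('d')+0=4+0=4
L[3]='r': occ=0, LF[3]=C('r')+0=9+0=9
L[4]='l': occ=0, LF[4]=C('l')+0=7+0=7
L[5]='$': occ=0, LF[5]=C('$')+0=0+0=0
L[6]='m': occ=0, LF[6]=C('m')+0=8+0=8
L[7]='a': occ=0, LF[7]=C('a')+0=3+0=3
L[8]='e': occ=0, LF[8]=C('e')+0=5+0=5
L[9]='e': occ=1, LF[9]=C('e')+1=5+1=6

Answer: 1 2 4 9 7 0 8 3 5 6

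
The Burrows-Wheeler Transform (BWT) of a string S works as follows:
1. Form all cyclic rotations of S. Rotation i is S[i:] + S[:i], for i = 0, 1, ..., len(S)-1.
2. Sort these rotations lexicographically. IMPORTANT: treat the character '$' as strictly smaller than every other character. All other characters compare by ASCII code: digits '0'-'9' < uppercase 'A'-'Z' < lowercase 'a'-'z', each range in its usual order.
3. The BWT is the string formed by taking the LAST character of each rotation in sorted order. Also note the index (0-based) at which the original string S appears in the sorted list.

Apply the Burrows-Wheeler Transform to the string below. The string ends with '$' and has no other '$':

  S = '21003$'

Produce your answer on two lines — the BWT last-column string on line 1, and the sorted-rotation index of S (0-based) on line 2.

All 6 rotations (rotation i = S[i:]+S[:i]):
  rot[0] = 21003$
  rot[1] = 1003$2
  rot[2] = 003$21
  rot[3] = 03$210
  rot[4] = 3$2100
  rot[5] = $21003
Sorted (with $ < everything):
  sorted[0] = $21003  (last char: '3')
  sorted[1] = 003$21  (last char: '1')
  sorted[2] = 03$210  (last char: '0')
  sorted[3] = 1003$2  (last char: '2')
  sorted[4] = 21003$  (last char: '$')
  sorted[5] = 3$2100  (last char: '0')
Last column: 3102$0
Original string S is at sorted index 4

Answer: 3102$0
4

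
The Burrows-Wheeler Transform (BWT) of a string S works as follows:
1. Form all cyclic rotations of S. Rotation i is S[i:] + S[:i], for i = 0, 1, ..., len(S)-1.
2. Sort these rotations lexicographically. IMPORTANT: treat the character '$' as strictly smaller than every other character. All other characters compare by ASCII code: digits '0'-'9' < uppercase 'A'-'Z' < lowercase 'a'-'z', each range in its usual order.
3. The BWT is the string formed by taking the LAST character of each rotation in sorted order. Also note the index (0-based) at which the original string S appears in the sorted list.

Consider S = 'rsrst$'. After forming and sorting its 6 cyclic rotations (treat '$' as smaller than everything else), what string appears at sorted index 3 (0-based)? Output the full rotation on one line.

Answer: srst$r

Derivation:
All 6 rotations (rotation i = S[i:]+S[:i]):
  rot[0] = rsrst$
  rot[1] = srst$r
  rot[2] = rst$rs
  rot[3] = st$rsr
  rot[4] = t$rsrs
  rot[5] = $rsrst
Sorted (with $ < everything):
  sorted[0] = $rsrst
  sorted[1] = rsrst$
  sorted[2] = rst$rs
  sorted[3] = srst$r
  sorted[4] = st$rsr
  sorted[5] = t$rsrs
sorted[3] = srst$r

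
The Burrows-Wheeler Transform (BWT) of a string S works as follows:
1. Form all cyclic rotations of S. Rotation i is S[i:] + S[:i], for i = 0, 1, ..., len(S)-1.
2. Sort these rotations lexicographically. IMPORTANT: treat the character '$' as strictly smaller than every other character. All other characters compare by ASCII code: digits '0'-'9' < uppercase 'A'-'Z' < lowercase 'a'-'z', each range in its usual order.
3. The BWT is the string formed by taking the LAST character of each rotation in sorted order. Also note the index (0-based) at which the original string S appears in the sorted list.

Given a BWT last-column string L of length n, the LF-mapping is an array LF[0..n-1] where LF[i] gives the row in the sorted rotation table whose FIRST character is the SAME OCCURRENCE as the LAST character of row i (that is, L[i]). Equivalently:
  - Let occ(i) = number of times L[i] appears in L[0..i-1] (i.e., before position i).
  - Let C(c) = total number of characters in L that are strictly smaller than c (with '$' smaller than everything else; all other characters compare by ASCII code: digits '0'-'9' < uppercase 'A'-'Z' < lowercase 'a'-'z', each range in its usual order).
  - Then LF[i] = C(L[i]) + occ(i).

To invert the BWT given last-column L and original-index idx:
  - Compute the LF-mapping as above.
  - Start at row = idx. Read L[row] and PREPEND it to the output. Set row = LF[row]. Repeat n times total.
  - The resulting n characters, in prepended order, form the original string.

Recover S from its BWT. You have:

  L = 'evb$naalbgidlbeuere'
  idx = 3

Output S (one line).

Answer: badgerunbelievable$

Derivation:
LF mapping: 7 18 3 0 15 1 2 13 4 11 12 6 14 5 8 17 9 16 10
Walk LF starting at row 3, prepending L[row]:
  step 1: row=3, L[3]='$', prepend. Next row=LF[3]=0
  step 2: row=0, L[0]='e', prepend. Next row=LF[0]=7
  step 3: row=7, L[7]='l', prepend. Next row=LF[7]=13
  step 4: row=13, L[13]='b', prepend. Next row=LF[13]=5
  step 5: row=5, L[5]='a', prepend. Next row=LF[5]=1
  step 6: row=1, L[1]='v', prepend. Next row=LF[1]=18
  step 7: row=18, L[18]='e', prepend. Next row=LF[18]=10
  step 8: row=10, L[10]='i', prepend. Next row=LF[10]=12
  step 9: row=12, L[12]='l', prepend. Next row=LF[12]=14
  step 10: row=14, L[14]='e', prepend. Next row=LF[14]=8
  step 11: row=8, L[8]='b', prepend. Next row=LF[8]=4
  step 12: row=4, L[4]='n', prepend. Next row=LF[4]=15
  step 13: row=15, L[15]='u', prepend. Next row=LF[15]=17
  step 14: row=17, L[17]='r', prepend. Next row=LF[17]=16
  step 15: row=16, L[16]='e', prepend. Next row=LF[16]=9
  step 16: row=9, L[9]='g', prepend. Next row=LF[9]=11
  step 17: row=11, L[11]='d', prepend. Next row=LF[11]=6
  step 18: row=6, L[6]='a', prepend. Next row=LF[6]=2
  step 19: row=2, L[2]='b', prepend. Next row=LF[2]=3
Reversed output: badgerunbelievable$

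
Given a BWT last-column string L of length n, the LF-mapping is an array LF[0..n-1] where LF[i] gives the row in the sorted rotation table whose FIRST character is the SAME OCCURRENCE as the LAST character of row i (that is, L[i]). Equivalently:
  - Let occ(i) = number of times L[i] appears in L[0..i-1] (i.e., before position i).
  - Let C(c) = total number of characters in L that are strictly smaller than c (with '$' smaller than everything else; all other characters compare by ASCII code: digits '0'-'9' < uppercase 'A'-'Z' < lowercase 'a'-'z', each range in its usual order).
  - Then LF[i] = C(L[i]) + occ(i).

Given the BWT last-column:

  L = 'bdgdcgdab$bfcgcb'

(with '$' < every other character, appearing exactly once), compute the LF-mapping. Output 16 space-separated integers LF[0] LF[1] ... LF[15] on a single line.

Answer: 2 9 13 10 6 14 11 1 3 0 4 12 7 15 8 5

Derivation:
Char counts: '$':1, 'a':1, 'b':4, 'c':3, 'd':3, 'f':1, 'g':3
C (first-col start): C('$')=0, C('a')=1, C('b')=2, C('c')=6, C('d')=9, C('f')=12, C('g')=13
L[0]='b': occ=0, LF[0]=C('b')+0=2+0=2
L[1]='d': occ=0, LF[1]=C('d')+0=9+0=9
L[2]='g': occ=0, LF[2]=C('g')+0=13+0=13
L[3]='d': occ=1, LF[3]=C('d')+1=9+1=10
L[4]='c': occ=0, LF[4]=C('c')+0=6+0=6
L[5]='g': occ=1, LF[5]=C('g')+1=13+1=14
L[6]='d': occ=2, LF[6]=C('d')+2=9+2=11
L[7]='a': occ=0, LF[7]=C('a')+0=1+0=1
L[8]='b': occ=1, LF[8]=C('b')+1=2+1=3
L[9]='$': occ=0, LF[9]=C('$')+0=0+0=0
L[10]='b': occ=2, LF[10]=C('b')+2=2+2=4
L[11]='f': occ=0, LF[11]=C('f')+0=12+0=12
L[12]='c': occ=1, LF[12]=C('c')+1=6+1=7
L[13]='g': occ=2, LF[13]=C('g')+2=13+2=15
L[14]='c': occ=2, LF[14]=C('c')+2=6+2=8
L[15]='b': occ=3, LF[15]=C('b')+3=2+3=5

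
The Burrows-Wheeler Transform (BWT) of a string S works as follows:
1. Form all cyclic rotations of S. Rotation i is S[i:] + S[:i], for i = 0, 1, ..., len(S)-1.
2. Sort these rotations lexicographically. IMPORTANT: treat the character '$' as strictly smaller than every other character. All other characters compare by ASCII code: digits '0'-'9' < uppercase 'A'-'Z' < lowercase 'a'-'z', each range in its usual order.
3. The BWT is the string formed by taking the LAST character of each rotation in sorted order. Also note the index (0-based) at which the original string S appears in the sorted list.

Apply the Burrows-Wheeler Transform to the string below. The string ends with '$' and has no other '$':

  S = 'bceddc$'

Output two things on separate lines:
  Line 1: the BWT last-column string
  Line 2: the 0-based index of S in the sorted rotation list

Answer: c$dbdec
1

Derivation:
All 7 rotations (rotation i = S[i:]+S[:i]):
  rot[0] = bceddc$
  rot[1] = ceddc$b
  rot[2] = eddc$bc
  rot[3] = ddc$bce
  rot[4] = dc$bced
  rot[5] = c$bcedd
  rot[6] = $bceddc
Sorted (with $ < everything):
  sorted[0] = $bceddc  (last char: 'c')
  sorted[1] = bceddc$  (last char: '$')
  sorted[2] = c$bcedd  (last char: 'd')
  sorted[3] = ceddc$b  (last char: 'b')
  sorted[4] = dc$bced  (last char: 'd')
  sorted[5] = ddc$bce  (last char: 'e')
  sorted[6] = eddc$bc  (last char: 'c')
Last column: c$dbdec
Original string S is at sorted index 1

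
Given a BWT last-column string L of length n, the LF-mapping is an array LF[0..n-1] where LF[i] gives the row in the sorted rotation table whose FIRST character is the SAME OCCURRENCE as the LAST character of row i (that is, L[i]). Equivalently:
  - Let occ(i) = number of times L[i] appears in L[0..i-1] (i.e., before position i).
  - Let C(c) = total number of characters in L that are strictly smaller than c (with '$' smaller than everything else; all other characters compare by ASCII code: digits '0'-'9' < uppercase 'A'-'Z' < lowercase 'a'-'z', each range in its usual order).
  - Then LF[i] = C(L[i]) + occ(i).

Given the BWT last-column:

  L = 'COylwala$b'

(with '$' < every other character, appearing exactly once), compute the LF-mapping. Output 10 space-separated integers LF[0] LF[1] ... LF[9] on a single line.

Answer: 1 2 9 6 8 3 7 4 0 5

Derivation:
Char counts: '$':1, 'C':1, 'O':1, 'a':2, 'b':1, 'l':2, 'w':1, 'y':1
C (first-col start): C('$')=0, C('C')=1, C('O')=2, C('a')=3, C('b')=5, C('l')=6, C('w')=8, C('y')=9
L[0]='C': occ=0, LF[0]=C('C')+0=1+0=1
L[1]='O': occ=0, LF[1]=C('O')+0=2+0=2
L[2]='y': occ=0, LF[2]=C('y')+0=9+0=9
L[3]='l': occ=0, LF[3]=C('l')+0=6+0=6
L[4]='w': occ=0, LF[4]=C('w')+0=8+0=8
L[5]='a': occ=0, LF[5]=C('a')+0=3+0=3
L[6]='l': occ=1, LF[6]=C('l')+1=6+1=7
L[7]='a': occ=1, LF[7]=C('a')+1=3+1=4
L[8]='$': occ=0, LF[8]=C('$')+0=0+0=0
L[9]='b': occ=0, LF[9]=C('b')+0=5+0=5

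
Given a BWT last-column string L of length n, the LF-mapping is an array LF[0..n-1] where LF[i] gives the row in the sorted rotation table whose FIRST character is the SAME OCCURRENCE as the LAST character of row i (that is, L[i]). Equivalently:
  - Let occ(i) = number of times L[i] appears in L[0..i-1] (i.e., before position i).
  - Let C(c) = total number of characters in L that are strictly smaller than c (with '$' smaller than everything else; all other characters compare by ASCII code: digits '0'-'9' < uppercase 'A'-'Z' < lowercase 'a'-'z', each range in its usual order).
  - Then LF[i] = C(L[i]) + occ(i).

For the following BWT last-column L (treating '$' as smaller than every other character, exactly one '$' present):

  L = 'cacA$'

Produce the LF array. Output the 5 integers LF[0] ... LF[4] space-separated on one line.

Char counts: '$':1, 'A':1, 'a':1, 'c':2
C (first-col start): C('$')=0, C('A')=1, C('a')=2, C('c')=3
L[0]='c': occ=0, LF[0]=C('c')+0=3+0=3
L[1]='a': occ=0, LF[1]=C('a')+0=2+0=2
L[2]='c': occ=1, LF[2]=C('c')+1=3+1=4
L[3]='A': occ=0, LF[3]=C('A')+0=1+0=1
L[4]='$': occ=0, LF[4]=C('$')+0=0+0=0

Answer: 3 2 4 1 0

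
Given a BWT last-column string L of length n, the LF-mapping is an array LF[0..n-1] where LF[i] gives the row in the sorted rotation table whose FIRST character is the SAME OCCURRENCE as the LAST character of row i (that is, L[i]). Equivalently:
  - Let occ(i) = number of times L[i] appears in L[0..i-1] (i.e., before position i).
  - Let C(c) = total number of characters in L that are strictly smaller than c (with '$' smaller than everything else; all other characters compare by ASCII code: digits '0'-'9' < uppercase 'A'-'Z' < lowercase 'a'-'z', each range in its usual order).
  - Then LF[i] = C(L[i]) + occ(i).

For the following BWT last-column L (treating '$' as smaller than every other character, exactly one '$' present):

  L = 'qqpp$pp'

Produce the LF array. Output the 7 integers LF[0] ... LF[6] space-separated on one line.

Answer: 5 6 1 2 0 3 4

Derivation:
Char counts: '$':1, 'p':4, 'q':2
C (first-col start): C('$')=0, C('p')=1, C('q')=5
L[0]='q': occ=0, LF[0]=C('q')+0=5+0=5
L[1]='q': occ=1, LF[1]=C('q')+1=5+1=6
L[2]='p': occ=0, LF[2]=C('p')+0=1+0=1
L[3]='p': occ=1, LF[3]=C('p')+1=1+1=2
L[4]='$': occ=0, LF[4]=C('$')+0=0+0=0
L[5]='p': occ=2, LF[5]=C('p')+2=1+2=3
L[6]='p': occ=3, LF[6]=C('p')+3=1+3=4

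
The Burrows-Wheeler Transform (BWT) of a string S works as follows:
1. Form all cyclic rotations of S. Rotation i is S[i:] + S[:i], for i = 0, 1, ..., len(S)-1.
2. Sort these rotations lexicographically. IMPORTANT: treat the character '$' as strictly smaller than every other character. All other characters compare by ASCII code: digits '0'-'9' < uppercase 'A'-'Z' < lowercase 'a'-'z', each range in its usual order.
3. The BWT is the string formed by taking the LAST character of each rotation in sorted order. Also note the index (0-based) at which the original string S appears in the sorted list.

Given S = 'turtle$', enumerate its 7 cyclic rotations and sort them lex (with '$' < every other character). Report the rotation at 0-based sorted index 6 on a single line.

Answer: urtle$t

Derivation:
All 7 rotations (rotation i = S[i:]+S[:i]):
  rot[0] = turtle$
  rot[1] = urtle$t
  rot[2] = rtle$tu
  rot[3] = tle$tur
  rot[4] = le$turt
  rot[5] = e$turtl
  rot[6] = $turtle
Sorted (with $ < everything):
  sorted[0] = $turtle
  sorted[1] = e$turtl
  sorted[2] = le$turt
  sorted[3] = rtle$tu
  sorted[4] = tle$tur
  sorted[5] = turtle$
  sorted[6] = urtle$t
sorted[6] = urtle$t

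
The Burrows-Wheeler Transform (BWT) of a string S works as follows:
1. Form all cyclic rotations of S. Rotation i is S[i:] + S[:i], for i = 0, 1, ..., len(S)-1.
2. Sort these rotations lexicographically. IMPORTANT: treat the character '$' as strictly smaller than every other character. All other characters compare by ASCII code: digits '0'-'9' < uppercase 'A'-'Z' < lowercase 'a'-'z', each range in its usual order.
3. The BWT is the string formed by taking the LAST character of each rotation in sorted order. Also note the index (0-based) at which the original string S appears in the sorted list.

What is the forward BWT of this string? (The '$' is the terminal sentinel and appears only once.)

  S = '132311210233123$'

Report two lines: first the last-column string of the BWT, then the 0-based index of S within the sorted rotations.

Answer: 312313$113022312
6

Derivation:
All 16 rotations (rotation i = S[i:]+S[:i]):
  rot[0] = 132311210233123$
  rot[1] = 32311210233123$1
  rot[2] = 2311210233123$13
  rot[3] = 311210233123$132
  rot[4] = 11210233123$1323
  rot[5] = 1210233123$13231
  rot[6] = 210233123$132311
  rot[7] = 10233123$1323112
  rot[8] = 0233123$13231121
  rot[9] = 233123$132311210
  rot[10] = 33123$1323112102
  rot[11] = 3123$13231121023
  rot[12] = 123$132311210233
  rot[13] = 23$1323112102331
  rot[14] = 3$13231121023312
  rot[15] = $132311210233123
Sorted (with $ < everything):
  sorted[0] = $132311210233123  (last char: '3')
  sorted[1] = 0233123$13231121  (last char: '1')
  sorted[2] = 10233123$1323112  (last char: '2')
  sorted[3] = 11210233123$1323  (last char: '3')
  sorted[4] = 1210233123$13231  (last char: '1')
  sorted[5] = 123$132311210233  (last char: '3')
  sorted[6] = 132311210233123$  (last char: '$')
  sorted[7] = 210233123$132311  (last char: '1')
  sorted[8] = 23$1323112102331  (last char: '1')
  sorted[9] = 2311210233123$13  (last char: '3')
  sorted[10] = 233123$132311210  (last char: '0')
  sorted[11] = 3$13231121023312  (last char: '2')
  sorted[12] = 311210233123$132  (last char: '2')
  sorted[13] = 3123$13231121023  (last char: '3')
  sorted[14] = 32311210233123$1  (last char: '1')
  sorted[15] = 33123$1323112102  (last char: '2')
Last column: 312313$113022312
Original string S is at sorted index 6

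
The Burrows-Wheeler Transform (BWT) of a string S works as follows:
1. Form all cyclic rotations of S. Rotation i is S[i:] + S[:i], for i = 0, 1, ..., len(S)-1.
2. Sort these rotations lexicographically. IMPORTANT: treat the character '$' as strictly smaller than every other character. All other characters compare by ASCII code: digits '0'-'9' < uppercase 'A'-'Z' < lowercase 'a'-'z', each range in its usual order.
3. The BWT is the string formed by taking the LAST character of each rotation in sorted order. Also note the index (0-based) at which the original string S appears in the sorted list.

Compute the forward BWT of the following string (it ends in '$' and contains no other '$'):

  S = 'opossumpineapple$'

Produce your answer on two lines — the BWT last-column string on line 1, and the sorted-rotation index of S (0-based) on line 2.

Answer: eelnppui$pmpoaoss
8

Derivation:
All 17 rotations (rotation i = S[i:]+S[:i]):
  rot[0] = opossumpineapple$
  rot[1] = possumpineapple$o
  rot[2] = ossumpineapple$op
  rot[3] = ssumpineapple$opo
  rot[4] = sumpineapple$opos
  rot[5] = umpineapple$oposs
  rot[6] = mpineapple$opossu
  rot[7] = pineapple$opossum
  rot[8] = ineapple$opossump
  rot[9] = neapple$opossumpi
  rot[10] = eapple$opossumpin
  rot[11] = apple$opossumpine
  rot[12] = pple$opossumpinea
  rot[13] = ple$opossumpineap
  rot[14] = le$opossumpineapp
  rot[15] = e$opossumpineappl
  rot[16] = $opossumpineapple
Sorted (with $ < everything):
  sorted[0] = $opossumpineapple  (last char: 'e')
  sorted[1] = apple$opossumpine  (last char: 'e')
  sorted[2] = e$opossumpineappl  (last char: 'l')
  sorted[3] = eapple$opossumpin  (last char: 'n')
  sorted[4] = ineapple$opossump  (last char: 'p')
  sorted[5] = le$opossumpineapp  (last char: 'p')
  sorted[6] = mpineapple$opossu  (last char: 'u')
  sorted[7] = neapple$opossumpi  (last char: 'i')
  sorted[8] = opossumpineapple$  (last char: '$')
  sorted[9] = ossumpineapple$op  (last char: 'p')
  sorted[10] = pineapple$opossum  (last char: 'm')
  sorted[11] = ple$opossumpineap  (last char: 'p')
  sorted[12] = possumpineapple$o  (last char: 'o')
  sorted[13] = pple$opossumpinea  (last char: 'a')
  sorted[14] = ssumpineapple$opo  (last char: 'o')
  sorted[15] = sumpineapple$opos  (last char: 's')
  sorted[16] = umpineapple$oposs  (last char: 's')
Last column: eelnppui$pmpoaoss
Original string S is at sorted index 8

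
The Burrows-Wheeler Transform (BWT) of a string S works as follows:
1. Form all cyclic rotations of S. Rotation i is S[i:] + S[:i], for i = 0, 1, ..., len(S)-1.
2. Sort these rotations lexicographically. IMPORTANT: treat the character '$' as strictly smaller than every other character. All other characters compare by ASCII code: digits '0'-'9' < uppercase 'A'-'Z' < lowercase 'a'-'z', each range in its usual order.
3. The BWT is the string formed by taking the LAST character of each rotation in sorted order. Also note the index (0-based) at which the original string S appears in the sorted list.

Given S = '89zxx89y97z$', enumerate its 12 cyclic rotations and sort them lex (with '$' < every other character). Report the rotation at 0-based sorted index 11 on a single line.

All 12 rotations (rotation i = S[i:]+S[:i]):
  rot[0] = 89zxx89y97z$
  rot[1] = 9zxx89y97z$8
  rot[2] = zxx89y97z$89
  rot[3] = xx89y97z$89z
  rot[4] = x89y97z$89zx
  rot[5] = 89y97z$89zxx
  rot[6] = 9y97z$89zxx8
  rot[7] = y97z$89zxx89
  rot[8] = 97z$89zxx89y
  rot[9] = 7z$89zxx89y9
  rot[10] = z$89zxx89y97
  rot[11] = $89zxx89y97z
Sorted (with $ < everything):
  sorted[0] = $89zxx89y97z
  sorted[1] = 7z$89zxx89y9
  sorted[2] = 89y97z$89zxx
  sorted[3] = 89zxx89y97z$
  sorted[4] = 97z$89zxx89y
  sorted[5] = 9y97z$89zxx8
  sorted[6] = 9zxx89y97z$8
  sorted[7] = x89y97z$89zx
  sorted[8] = xx89y97z$89z
  sorted[9] = y97z$89zxx89
  sorted[10] = z$89zxx89y97
  sorted[11] = zxx89y97z$89
sorted[11] = zxx89y97z$89

Answer: zxx89y97z$89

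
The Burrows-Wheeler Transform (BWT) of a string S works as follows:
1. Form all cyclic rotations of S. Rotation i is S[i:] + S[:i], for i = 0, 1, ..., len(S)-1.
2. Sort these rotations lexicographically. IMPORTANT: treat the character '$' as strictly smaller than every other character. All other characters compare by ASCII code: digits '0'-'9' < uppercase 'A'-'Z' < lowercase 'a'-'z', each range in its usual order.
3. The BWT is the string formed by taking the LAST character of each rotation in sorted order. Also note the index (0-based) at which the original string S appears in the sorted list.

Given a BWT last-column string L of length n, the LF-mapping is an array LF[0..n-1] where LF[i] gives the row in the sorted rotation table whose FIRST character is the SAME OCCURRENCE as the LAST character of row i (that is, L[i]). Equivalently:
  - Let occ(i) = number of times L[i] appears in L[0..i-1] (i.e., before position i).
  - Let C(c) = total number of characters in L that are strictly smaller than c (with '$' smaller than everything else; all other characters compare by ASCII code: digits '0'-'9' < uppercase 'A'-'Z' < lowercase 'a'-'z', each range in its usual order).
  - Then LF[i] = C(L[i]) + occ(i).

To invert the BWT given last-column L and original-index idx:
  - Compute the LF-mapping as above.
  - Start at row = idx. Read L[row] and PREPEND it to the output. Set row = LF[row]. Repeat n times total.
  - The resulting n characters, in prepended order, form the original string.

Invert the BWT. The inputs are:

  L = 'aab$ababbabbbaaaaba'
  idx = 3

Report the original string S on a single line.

Answer: aaababababbbaabbaa$

Derivation:
LF mapping: 1 2 11 0 3 12 4 13 14 5 15 16 17 6 7 8 9 18 10
Walk LF starting at row 3, prepending L[row]:
  step 1: row=3, L[3]='$', prepend. Next row=LF[3]=0
  step 2: row=0, L[0]='a', prepend. Next row=LF[0]=1
  step 3: row=1, L[1]='a', prepend. Next row=LF[1]=2
  step 4: row=2, L[2]='b', prepend. Next row=LF[2]=11
  step 5: row=11, L[11]='b', prepend. Next row=LF[11]=16
  step 6: row=16, L[16]='a', prepend. Next row=LF[16]=9
  step 7: row=9, L[9]='a', prepend. Next row=LF[9]=5
  step 8: row=5, L[5]='b', prepend. Next row=LF[5]=12
  step 9: row=12, L[12]='b', prepend. Next row=LF[12]=17
  step 10: row=17, L[17]='b', prepend. Next row=LF[17]=18
  step 11: row=18, L[18]='a', prepend. Next row=LF[18]=10
  step 12: row=10, L[10]='b', prepend. Next row=LF[10]=15
  step 13: row=15, L[15]='a', prepend. Next row=LF[15]=8
  step 14: row=8, L[8]='b', prepend. Next row=LF[8]=14
  step 15: row=14, L[14]='a', prepend. Next row=LF[14]=7
  step 16: row=7, L[7]='b', prepend. Next row=LF[7]=13
  step 17: row=13, L[13]='a', prepend. Next row=LF[13]=6
  step 18: row=6, L[6]='a', prepend. Next row=LF[6]=4
  step 19: row=4, L[4]='a', prepend. Next row=LF[4]=3
Reversed output: aaababababbbaabbaa$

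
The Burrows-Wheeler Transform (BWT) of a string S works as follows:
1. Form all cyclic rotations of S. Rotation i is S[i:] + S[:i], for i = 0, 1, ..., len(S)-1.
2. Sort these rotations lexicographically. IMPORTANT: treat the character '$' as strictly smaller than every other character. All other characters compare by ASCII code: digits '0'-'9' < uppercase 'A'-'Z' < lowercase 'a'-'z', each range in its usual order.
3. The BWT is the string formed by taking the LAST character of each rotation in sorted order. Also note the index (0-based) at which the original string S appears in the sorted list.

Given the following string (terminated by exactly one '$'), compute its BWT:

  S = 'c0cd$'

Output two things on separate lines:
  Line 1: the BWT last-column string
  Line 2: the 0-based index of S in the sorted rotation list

Answer: dc$0c
2

Derivation:
All 5 rotations (rotation i = S[i:]+S[:i]):
  rot[0] = c0cd$
  rot[1] = 0cd$c
  rot[2] = cd$c0
  rot[3] = d$c0c
  rot[4] = $c0cd
Sorted (with $ < everything):
  sorted[0] = $c0cd  (last char: 'd')
  sorted[1] = 0cd$c  (last char: 'c')
  sorted[2] = c0cd$  (last char: '$')
  sorted[3] = cd$c0  (last char: '0')
  sorted[4] = d$c0c  (last char: 'c')
Last column: dc$0c
Original string S is at sorted index 2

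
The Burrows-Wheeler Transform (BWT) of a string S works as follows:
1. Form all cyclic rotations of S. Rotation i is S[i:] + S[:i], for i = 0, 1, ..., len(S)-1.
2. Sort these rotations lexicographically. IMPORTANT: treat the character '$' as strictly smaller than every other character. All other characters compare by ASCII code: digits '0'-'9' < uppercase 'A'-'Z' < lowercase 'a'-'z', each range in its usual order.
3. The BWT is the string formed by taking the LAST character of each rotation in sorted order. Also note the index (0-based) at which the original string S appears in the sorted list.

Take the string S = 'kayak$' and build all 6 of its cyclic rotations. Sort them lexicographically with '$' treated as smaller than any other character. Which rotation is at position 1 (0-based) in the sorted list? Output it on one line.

Answer: ak$kay

Derivation:
All 6 rotations (rotation i = S[i:]+S[:i]):
  rot[0] = kayak$
  rot[1] = ayak$k
  rot[2] = yak$ka
  rot[3] = ak$kay
  rot[4] = k$kaya
  rot[5] = $kayak
Sorted (with $ < everything):
  sorted[0] = $kayak
  sorted[1] = ak$kay
  sorted[2] = ayak$k
  sorted[3] = k$kaya
  sorted[4] = kayak$
  sorted[5] = yak$ka
sorted[1] = ak$kay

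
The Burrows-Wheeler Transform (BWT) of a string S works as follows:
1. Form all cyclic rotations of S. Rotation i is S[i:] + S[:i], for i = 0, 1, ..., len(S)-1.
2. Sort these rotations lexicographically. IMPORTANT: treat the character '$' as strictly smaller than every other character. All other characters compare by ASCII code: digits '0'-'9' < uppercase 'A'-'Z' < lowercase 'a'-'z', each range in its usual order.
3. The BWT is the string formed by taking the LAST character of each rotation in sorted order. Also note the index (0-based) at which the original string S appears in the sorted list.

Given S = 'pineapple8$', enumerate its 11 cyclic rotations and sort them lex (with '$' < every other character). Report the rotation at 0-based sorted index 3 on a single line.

All 11 rotations (rotation i = S[i:]+S[:i]):
  rot[0] = pineapple8$
  rot[1] = ineapple8$p
  rot[2] = neapple8$pi
  rot[3] = eapple8$pin
  rot[4] = apple8$pine
  rot[5] = pple8$pinea
  rot[6] = ple8$pineap
  rot[7] = le8$pineapp
  rot[8] = e8$pineappl
  rot[9] = 8$pineapple
  rot[10] = $pineapple8
Sorted (with $ < everything):
  sorted[0] = $pineapple8
  sorted[1] = 8$pineapple
  sorted[2] = apple8$pine
  sorted[3] = e8$pineappl
  sorted[4] = eapple8$pin
  sorted[5] = ineapple8$p
  sorted[6] = le8$pineapp
  sorted[7] = neapple8$pi
  sorted[8] = pineapple8$
  sorted[9] = ple8$pineap
  sorted[10] = pple8$pinea
sorted[3] = e8$pineappl

Answer: e8$pineappl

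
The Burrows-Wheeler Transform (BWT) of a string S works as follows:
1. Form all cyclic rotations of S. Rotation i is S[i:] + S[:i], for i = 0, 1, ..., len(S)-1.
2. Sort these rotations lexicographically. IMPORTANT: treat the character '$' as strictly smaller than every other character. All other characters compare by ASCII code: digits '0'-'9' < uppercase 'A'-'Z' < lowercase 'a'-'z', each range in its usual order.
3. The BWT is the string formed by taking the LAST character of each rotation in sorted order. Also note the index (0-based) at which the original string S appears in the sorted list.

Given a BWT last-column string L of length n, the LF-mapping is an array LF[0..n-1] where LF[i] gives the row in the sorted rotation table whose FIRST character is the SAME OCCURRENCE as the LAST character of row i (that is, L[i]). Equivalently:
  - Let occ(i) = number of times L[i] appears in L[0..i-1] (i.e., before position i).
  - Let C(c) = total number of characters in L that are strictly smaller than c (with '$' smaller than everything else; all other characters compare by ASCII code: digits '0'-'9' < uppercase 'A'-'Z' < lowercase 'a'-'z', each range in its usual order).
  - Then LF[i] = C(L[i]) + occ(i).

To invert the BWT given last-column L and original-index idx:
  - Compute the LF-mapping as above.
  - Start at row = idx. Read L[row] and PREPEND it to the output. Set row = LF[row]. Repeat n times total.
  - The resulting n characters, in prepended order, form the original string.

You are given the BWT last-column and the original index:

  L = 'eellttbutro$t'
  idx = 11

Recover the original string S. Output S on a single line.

Answer: turtlebottle$

Derivation:
LF mapping: 2 3 4 5 8 9 1 12 10 7 6 0 11
Walk LF starting at row 11, prepending L[row]:
  step 1: row=11, L[11]='$', prepend. Next row=LF[11]=0
  step 2: row=0, L[0]='e', prepend. Next row=LF[0]=2
  step 3: row=2, L[2]='l', prepend. Next row=LF[2]=4
  step 4: row=4, L[4]='t', prepend. Next row=LF[4]=8
  step 5: row=8, L[8]='t', prepend. Next row=LF[8]=10
  step 6: row=10, L[10]='o', prepend. Next row=LF[10]=6
  step 7: row=6, L[6]='b', prepend. Next row=LF[6]=1
  step 8: row=1, L[1]='e', prepend. Next row=LF[1]=3
  step 9: row=3, L[3]='l', prepend. Next row=LF[3]=5
  step 10: row=5, L[5]='t', prepend. Next row=LF[5]=9
  step 11: row=9, L[9]='r', prepend. Next row=LF[9]=7
  step 12: row=7, L[7]='u', prepend. Next row=LF[7]=12
  step 13: row=12, L[12]='t', prepend. Next row=LF[12]=11
Reversed output: turtlebottle$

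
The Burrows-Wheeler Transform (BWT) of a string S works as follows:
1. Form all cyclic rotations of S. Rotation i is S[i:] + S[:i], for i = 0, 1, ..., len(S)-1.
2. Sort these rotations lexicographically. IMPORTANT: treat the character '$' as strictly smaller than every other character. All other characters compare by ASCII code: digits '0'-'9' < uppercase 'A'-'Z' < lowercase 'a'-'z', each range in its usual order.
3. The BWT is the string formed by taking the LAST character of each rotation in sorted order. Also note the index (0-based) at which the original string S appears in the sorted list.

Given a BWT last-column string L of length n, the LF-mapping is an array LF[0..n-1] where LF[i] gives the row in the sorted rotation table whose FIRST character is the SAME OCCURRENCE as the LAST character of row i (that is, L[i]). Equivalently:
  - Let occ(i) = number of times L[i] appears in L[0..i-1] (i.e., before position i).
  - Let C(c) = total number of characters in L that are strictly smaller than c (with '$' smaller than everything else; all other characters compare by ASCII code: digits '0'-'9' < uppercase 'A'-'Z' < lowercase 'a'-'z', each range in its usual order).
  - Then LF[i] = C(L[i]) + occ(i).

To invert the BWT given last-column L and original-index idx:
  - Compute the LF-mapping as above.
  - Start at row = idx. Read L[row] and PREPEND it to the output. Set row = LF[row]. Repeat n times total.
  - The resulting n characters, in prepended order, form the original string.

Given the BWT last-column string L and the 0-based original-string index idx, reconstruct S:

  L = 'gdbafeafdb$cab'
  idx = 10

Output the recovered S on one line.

LF mapping: 13 8 4 1 11 10 2 12 9 5 0 7 3 6
Walk LF starting at row 10, prepending L[row]:
  step 1: row=10, L[10]='$', prepend. Next row=LF[10]=0
  step 2: row=0, L[0]='g', prepend. Next row=LF[0]=13
  step 3: row=13, L[13]='b', prepend. Next row=LF[13]=6
  step 4: row=6, L[6]='a', prepend. Next row=LF[6]=2
  step 5: row=2, L[2]='b', prepend. Next row=LF[2]=4
  step 6: row=4, L[4]='f', prepend. Next row=LF[4]=11
  step 7: row=11, L[11]='c', prepend. Next row=LF[11]=7
  step 8: row=7, L[7]='f', prepend. Next row=LF[7]=12
  step 9: row=12, L[12]='a', prepend. Next row=LF[12]=3
  step 10: row=3, L[3]='a', prepend. Next row=LF[3]=1
  step 11: row=1, L[1]='d', prepend. Next row=LF[1]=8
  step 12: row=8, L[8]='d', prepend. Next row=LF[8]=9
  step 13: row=9, L[9]='b', prepend. Next row=LF[9]=5
  step 14: row=5, L[5]='e', prepend. Next row=LF[5]=10
Reversed output: ebddaafcfbabg$

Answer: ebddaafcfbabg$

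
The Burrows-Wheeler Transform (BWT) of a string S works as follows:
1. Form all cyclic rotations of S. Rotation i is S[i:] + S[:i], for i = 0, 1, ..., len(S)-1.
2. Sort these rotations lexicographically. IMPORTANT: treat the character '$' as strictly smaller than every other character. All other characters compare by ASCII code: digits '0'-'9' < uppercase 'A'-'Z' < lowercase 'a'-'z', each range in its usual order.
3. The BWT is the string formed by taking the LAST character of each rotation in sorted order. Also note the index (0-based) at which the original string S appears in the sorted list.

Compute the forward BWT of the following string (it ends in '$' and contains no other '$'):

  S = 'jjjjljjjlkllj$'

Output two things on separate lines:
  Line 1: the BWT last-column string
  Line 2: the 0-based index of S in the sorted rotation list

All 14 rotations (rotation i = S[i:]+S[:i]):
  rot[0] = jjjjljjjlkllj$
  rot[1] = jjjljjjlkllj$j
  rot[2] = jjljjjlkllj$jj
  rot[3] = jljjjlkllj$jjj
  rot[4] = ljjjlkllj$jjjj
  rot[5] = jjjlkllj$jjjjl
  rot[6] = jjlkllj$jjjjlj
  rot[7] = jlkllj$jjjjljj
  rot[8] = lkllj$jjjjljjj
  rot[9] = kllj$jjjjljjjl
  rot[10] = llj$jjjjljjjlk
  rot[11] = lj$jjjjljjjlkl
  rot[12] = j$jjjjljjjlkll
  rot[13] = $jjjjljjjlkllj
Sorted (with $ < everything):
  sorted[0] = $jjjjljjjlkllj  (last char: 'j')
  sorted[1] = j$jjjjljjjlkll  (last char: 'l')
  sorted[2] = jjjjljjjlkllj$  (last char: '$')
  sorted[3] = jjjljjjlkllj$j  (last char: 'j')
  sorted[4] = jjjlkllj$jjjjl  (last char: 'l')
  sorted[5] = jjljjjlkllj$jj  (last char: 'j')
  sorted[6] = jjlkllj$jjjjlj  (last char: 'j')
  sorted[7] = jljjjlkllj$jjj  (last char: 'j')
  sorted[8] = jlkllj$jjjjljj  (last char: 'j')
  sorted[9] = kllj$jjjjljjjl  (last char: 'l')
  sorted[10] = lj$jjjjljjjlkl  (last char: 'l')
  sorted[11] = ljjjlkllj$jjjj  (last char: 'j')
  sorted[12] = lkllj$jjjjljjj  (last char: 'j')
  sorted[13] = llj$jjjjljjjlk  (last char: 'k')
Last column: jl$jljjjjlljjk
Original string S is at sorted index 2

Answer: jl$jljjjjlljjk
2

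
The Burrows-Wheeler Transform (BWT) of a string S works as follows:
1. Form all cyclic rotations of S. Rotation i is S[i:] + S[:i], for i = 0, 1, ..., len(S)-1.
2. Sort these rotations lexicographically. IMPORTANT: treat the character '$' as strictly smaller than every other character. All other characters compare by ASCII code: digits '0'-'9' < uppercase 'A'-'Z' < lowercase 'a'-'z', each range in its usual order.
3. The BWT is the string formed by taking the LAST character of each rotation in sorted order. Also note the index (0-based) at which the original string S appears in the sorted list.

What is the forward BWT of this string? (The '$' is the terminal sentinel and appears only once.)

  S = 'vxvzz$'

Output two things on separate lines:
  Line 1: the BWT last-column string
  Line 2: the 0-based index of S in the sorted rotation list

All 6 rotations (rotation i = S[i:]+S[:i]):
  rot[0] = vxvzz$
  rot[1] = xvzz$v
  rot[2] = vzz$vx
  rot[3] = zz$vxv
  rot[4] = z$vxvz
  rot[5] = $vxvzz
Sorted (with $ < everything):
  sorted[0] = $vxvzz  (last char: 'z')
  sorted[1] = vxvzz$  (last char: '$')
  sorted[2] = vzz$vx  (last char: 'x')
  sorted[3] = xvzz$v  (last char: 'v')
  sorted[4] = z$vxvz  (last char: 'z')
  sorted[5] = zz$vxv  (last char: 'v')
Last column: z$xvzv
Original string S is at sorted index 1

Answer: z$xvzv
1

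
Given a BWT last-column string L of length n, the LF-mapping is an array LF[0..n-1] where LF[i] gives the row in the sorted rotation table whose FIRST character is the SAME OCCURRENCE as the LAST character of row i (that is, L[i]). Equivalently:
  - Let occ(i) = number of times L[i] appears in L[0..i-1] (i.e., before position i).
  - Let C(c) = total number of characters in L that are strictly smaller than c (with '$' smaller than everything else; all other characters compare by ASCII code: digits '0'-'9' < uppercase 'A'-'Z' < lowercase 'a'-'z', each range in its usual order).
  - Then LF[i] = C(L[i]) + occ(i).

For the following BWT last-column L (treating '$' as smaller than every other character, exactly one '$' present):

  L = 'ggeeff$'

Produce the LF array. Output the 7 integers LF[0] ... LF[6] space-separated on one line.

Char counts: '$':1, 'e':2, 'f':2, 'g':2
C (first-col start): C('$')=0, C('e')=1, C('f')=3, C('g')=5
L[0]='g': occ=0, LF[0]=C('g')+0=5+0=5
L[1]='g': occ=1, LF[1]=C('g')+1=5+1=6
L[2]='e': occ=0, LF[2]=C('e')+0=1+0=1
L[3]='e': occ=1, LF[3]=C('e')+1=1+1=2
L[4]='f': occ=0, LF[4]=C('f')+0=3+0=3
L[5]='f': occ=1, LF[5]=C('f')+1=3+1=4
L[6]='$': occ=0, LF[6]=C('$')+0=0+0=0

Answer: 5 6 1 2 3 4 0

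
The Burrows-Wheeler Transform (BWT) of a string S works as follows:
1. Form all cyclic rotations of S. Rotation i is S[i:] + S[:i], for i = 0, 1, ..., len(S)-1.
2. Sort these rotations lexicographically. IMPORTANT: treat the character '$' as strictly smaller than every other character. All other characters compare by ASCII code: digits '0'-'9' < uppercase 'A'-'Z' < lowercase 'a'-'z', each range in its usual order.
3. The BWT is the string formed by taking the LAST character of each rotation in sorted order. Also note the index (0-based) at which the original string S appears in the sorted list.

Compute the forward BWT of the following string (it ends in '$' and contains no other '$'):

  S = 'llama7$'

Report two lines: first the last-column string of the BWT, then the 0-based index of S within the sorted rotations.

Answer: 7amll$a
5

Derivation:
All 7 rotations (rotation i = S[i:]+S[:i]):
  rot[0] = llama7$
  rot[1] = lama7$l
  rot[2] = ama7$ll
  rot[3] = ma7$lla
  rot[4] = a7$llam
  rot[5] = 7$llama
  rot[6] = $llama7
Sorted (with $ < everything):
  sorted[0] = $llama7  (last char: '7')
  sorted[1] = 7$llama  (last char: 'a')
  sorted[2] = a7$llam  (last char: 'm')
  sorted[3] = ama7$ll  (last char: 'l')
  sorted[4] = lama7$l  (last char: 'l')
  sorted[5] = llama7$  (last char: '$')
  sorted[6] = ma7$lla  (last char: 'a')
Last column: 7amll$a
Original string S is at sorted index 5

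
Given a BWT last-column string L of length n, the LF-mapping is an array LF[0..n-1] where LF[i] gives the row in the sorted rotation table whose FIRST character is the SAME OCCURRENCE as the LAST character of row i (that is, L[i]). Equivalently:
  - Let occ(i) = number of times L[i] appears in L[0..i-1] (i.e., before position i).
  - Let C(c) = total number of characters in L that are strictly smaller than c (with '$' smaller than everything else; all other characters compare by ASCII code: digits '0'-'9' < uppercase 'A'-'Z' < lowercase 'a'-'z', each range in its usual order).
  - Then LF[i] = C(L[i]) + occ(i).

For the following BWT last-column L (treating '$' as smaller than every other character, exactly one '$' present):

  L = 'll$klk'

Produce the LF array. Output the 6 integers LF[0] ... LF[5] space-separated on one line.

Answer: 3 4 0 1 5 2

Derivation:
Char counts: '$':1, 'k':2, 'l':3
C (first-col start): C('$')=0, C('k')=1, C('l')=3
L[0]='l': occ=0, LF[0]=C('l')+0=3+0=3
L[1]='l': occ=1, LF[1]=C('l')+1=3+1=4
L[2]='$': occ=0, LF[2]=C('$')+0=0+0=0
L[3]='k': occ=0, LF[3]=C('k')+0=1+0=1
L[4]='l': occ=2, LF[4]=C('l')+2=3+2=5
L[5]='k': occ=1, LF[5]=C('k')+1=1+1=2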